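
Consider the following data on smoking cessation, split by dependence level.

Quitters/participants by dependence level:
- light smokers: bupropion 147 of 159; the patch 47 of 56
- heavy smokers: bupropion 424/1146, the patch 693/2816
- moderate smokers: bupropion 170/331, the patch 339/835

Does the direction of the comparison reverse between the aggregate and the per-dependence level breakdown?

Light smokers: bupropion 147/159 = 92.5%, the patch 47/56 = 83.9% → bupropion
Heavy smokers: bupropion 424/1146 = 37.0%, the patch 693/2816 = 24.6% → bupropion
Moderate smokers: bupropion 170/331 = 51.4%, the patch 339/835 = 40.6% → bupropion
Overall: bupropion 741/1636 = 45.3%, the patch 1079/3707 = 29.1% → bupropion
Bupropion wins overall and in every dependence group — no reversal.

No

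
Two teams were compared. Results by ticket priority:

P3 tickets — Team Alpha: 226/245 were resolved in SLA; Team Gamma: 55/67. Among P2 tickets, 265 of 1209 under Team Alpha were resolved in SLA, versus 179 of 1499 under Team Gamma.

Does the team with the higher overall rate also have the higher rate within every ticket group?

P3: Team Alpha 226/245 = 92.2%, Team Gamma 55/67 = 82.1% → Team Alpha
P2: Team Alpha 265/1209 = 21.9%, Team Gamma 179/1499 = 11.9% → Team Alpha
Overall: Team Alpha 491/1454 = 33.8%, Team Gamma 234/1566 = 14.9% → Team Alpha
Team Alpha wins overall and in every ticket group — no reversal.

Yes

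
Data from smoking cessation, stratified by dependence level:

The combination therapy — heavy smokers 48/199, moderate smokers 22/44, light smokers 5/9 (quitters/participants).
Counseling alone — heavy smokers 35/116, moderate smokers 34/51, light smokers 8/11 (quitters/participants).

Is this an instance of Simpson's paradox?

Heavy smokers: the combination therapy 48/199 = 24.1%, counseling alone 35/116 = 30.2% → counseling alone
Moderate smokers: the combination therapy 22/44 = 50.0%, counseling alone 34/51 = 66.7% → counseling alone
Light smokers: the combination therapy 5/9 = 55.6%, counseling alone 8/11 = 72.7% → counseling alone
Overall: the combination therapy 75/252 = 29.8%, counseling alone 77/178 = 43.3% → counseling alone
Counseling alone wins overall and in every dependence group — no reversal.

No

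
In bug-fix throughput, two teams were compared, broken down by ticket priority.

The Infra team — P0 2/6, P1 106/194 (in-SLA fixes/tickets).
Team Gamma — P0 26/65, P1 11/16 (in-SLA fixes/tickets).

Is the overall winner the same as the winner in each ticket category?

P0: the Infra team 2/6 = 33.3%, Team Gamma 26/65 = 40.0% → Team Gamma
P1: the Infra team 106/194 = 54.6%, Team Gamma 11/16 = 68.8% → Team Gamma
Overall: the Infra team 108/200 = 54.0%, Team Gamma 37/81 = 45.7% → the Infra team
Team Gamma wins each ticket group but the Infra team wins overall — the comparison reverses. Team Gamma's tickets skew toward P0, which has a lower base rate.

No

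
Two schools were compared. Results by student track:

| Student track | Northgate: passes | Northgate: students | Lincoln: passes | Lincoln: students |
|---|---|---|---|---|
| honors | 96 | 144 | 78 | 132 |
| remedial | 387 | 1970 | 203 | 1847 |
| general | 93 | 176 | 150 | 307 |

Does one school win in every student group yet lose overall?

No

Honors: Northgate 96/144 = 66.7%, Lincoln 78/132 = 59.1% → Northgate
Remedial: Northgate 387/1970 = 19.6%, Lincoln 203/1847 = 11.0% → Northgate
General: Northgate 93/176 = 52.8%, Lincoln 150/307 = 48.9% → Northgate
Overall: Northgate 576/2290 = 25.2%, Lincoln 431/2286 = 18.9% → Northgate
Northgate wins overall and in every student group — no reversal.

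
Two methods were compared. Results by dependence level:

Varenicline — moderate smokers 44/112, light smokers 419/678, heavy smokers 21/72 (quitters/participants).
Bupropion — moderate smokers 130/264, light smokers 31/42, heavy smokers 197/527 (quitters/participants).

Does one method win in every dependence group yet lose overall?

Moderate smokers: varenicline 44/112 = 39.3%, bupropion 130/264 = 49.2% → bupropion
Light smokers: varenicline 419/678 = 61.8%, bupropion 31/42 = 73.8% → bupropion
Heavy smokers: varenicline 21/72 = 29.2%, bupropion 197/527 = 37.4% → bupropion
Overall: varenicline 484/862 = 56.1%, bupropion 358/833 = 43.0% → varenicline
Bupropion wins each dependence group but varenicline wins overall — the comparison reverses. Bupropion's participants skew toward heavy smokers, which has a lower base rate.

Yes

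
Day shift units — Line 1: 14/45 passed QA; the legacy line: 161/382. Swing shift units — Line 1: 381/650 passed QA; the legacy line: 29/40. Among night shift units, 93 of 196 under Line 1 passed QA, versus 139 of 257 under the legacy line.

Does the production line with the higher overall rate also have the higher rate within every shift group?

No

Day shift: Line 1 14/45 = 31.1%, the legacy line 161/382 = 42.1% → the legacy line
Swing shift: Line 1 381/650 = 58.6%, the legacy line 29/40 = 72.5% → the legacy line
Night shift: Line 1 93/196 = 47.4%, the legacy line 139/257 = 54.1% → the legacy line
Overall: Line 1 488/891 = 54.8%, the legacy line 329/679 = 48.5% → Line 1
The legacy line wins each shift group but Line 1 wins overall — the comparison reverses. The legacy line's units skew toward day shift, which has a lower base rate.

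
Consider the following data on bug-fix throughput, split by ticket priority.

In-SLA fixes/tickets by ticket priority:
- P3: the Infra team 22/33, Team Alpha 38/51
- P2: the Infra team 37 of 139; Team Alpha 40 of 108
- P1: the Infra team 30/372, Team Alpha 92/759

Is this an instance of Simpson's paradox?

No

P3: the Infra team 22/33 = 66.7%, Team Alpha 38/51 = 74.5% → Team Alpha
P2: the Infra team 37/139 = 26.6%, Team Alpha 40/108 = 37.0% → Team Alpha
P1: the Infra team 30/372 = 8.1%, Team Alpha 92/759 = 12.1% → Team Alpha
Overall: the Infra team 89/544 = 16.4%, Team Alpha 170/918 = 18.5% → Team Alpha
Team Alpha wins overall and in every ticket group — no reversal.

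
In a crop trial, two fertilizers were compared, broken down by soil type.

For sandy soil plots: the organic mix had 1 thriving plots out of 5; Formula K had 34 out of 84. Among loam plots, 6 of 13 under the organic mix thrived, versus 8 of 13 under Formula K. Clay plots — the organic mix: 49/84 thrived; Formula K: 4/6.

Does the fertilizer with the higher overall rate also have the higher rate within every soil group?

Sandy soil: the organic mix 1/5 = 20.0%, Formula K 34/84 = 40.5% → Formula K
Loam: the organic mix 6/13 = 46.2%, Formula K 8/13 = 61.5% → Formula K
Clay: the organic mix 49/84 = 58.3%, Formula K 4/6 = 66.7% → Formula K
Overall: the organic mix 56/102 = 54.9%, Formula K 46/103 = 44.7% → the organic mix
Formula K wins each soil group but the organic mix wins overall — the comparison reverses. Formula K's plots skew toward sandy soil, which has a lower base rate.

No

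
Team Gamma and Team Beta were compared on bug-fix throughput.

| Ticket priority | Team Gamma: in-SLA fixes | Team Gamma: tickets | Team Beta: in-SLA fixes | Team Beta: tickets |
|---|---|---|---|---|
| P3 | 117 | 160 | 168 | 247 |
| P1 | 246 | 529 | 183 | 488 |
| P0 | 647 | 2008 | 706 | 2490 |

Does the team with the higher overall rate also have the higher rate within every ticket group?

Yes

P3: Team Gamma 117/160 = 73.1%, Team Beta 168/247 = 68.0% → Team Gamma
P1: Team Gamma 246/529 = 46.5%, Team Beta 183/488 = 37.5% → Team Gamma
P0: Team Gamma 647/2008 = 32.2%, Team Beta 706/2490 = 28.4% → Team Gamma
Overall: Team Gamma 1010/2697 = 37.4%, Team Beta 1057/3225 = 32.8% → Team Gamma
Team Gamma wins overall and in every ticket group — no reversal.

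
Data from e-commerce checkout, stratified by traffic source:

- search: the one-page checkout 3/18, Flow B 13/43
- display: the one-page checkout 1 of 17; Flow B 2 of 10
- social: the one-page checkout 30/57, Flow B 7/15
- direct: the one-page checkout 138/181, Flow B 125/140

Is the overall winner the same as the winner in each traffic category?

Search: the one-page checkout 3/18 = 16.7%, Flow B 13/43 = 30.2% → Flow B
Display: the one-page checkout 1/17 = 5.9%, Flow B 2/10 = 20.0% → Flow B
Social: the one-page checkout 30/57 = 52.6%, Flow B 7/15 = 46.7% → the one-page checkout
Direct: the one-page checkout 138/181 = 76.2%, Flow B 125/140 = 89.3% → Flow B
Overall: the one-page checkout 172/273 = 63.0%, Flow B 147/208 = 70.7% → Flow B
Neither sweeps: the one-page checkout wins 1 of 4 groups, Flow B wins 3. Flow B wins overall but not every group — no Simpson reversal.

No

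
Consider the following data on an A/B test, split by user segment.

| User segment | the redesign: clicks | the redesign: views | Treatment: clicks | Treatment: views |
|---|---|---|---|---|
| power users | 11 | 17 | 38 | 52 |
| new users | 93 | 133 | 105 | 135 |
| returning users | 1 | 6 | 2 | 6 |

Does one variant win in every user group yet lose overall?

No

Power users: the redesign 11/17 = 64.7%, Treatment 38/52 = 73.1% → Treatment
New users: the redesign 93/133 = 69.9%, Treatment 105/135 = 77.8% → Treatment
Returning users: the redesign 1/6 = 16.7%, Treatment 2/6 = 33.3% → Treatment
Overall: the redesign 105/156 = 67.3%, Treatment 145/193 = 75.1% → Treatment
Treatment wins overall and in every user group — no reversal.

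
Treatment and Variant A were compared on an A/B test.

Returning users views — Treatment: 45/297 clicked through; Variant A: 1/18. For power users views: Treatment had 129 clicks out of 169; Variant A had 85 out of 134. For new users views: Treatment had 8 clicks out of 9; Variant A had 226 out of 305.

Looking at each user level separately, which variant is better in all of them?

Returning users: Treatment 45/297 = 15.2%, Variant A 1/18 = 5.6% → Treatment
Power users: Treatment 129/169 = 76.3%, Variant A 85/134 = 63.4% → Treatment
New users: Treatment 8/9 = 88.9%, Variant A 226/305 = 74.1% → Treatment
Treatment has the higher rate in all 3 groups.

Treatment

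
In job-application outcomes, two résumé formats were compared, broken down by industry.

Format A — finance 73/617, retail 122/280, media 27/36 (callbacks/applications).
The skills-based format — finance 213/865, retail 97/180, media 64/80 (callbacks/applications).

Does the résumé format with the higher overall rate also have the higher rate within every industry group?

Finance: Format A 73/617 = 11.8%, the skills-based format 213/865 = 24.6% → the skills-based format
Retail: Format A 122/280 = 43.6%, the skills-based format 97/180 = 53.9% → the skills-based format
Media: Format A 27/36 = 75.0%, the skills-based format 64/80 = 80.0% → the skills-based format
Overall: Format A 222/933 = 23.8%, the skills-based format 374/1125 = 33.2% → the skills-based format
The skills-based format wins overall and in every industry group — no reversal.

Yes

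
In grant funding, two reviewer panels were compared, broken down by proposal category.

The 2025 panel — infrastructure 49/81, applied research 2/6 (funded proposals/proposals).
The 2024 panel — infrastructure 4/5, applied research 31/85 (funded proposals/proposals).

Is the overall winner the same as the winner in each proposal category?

Infrastructure: the 2025 panel 49/81 = 60.5%, the 2024 panel 4/5 = 80.0% → the 2024 panel
Applied research: the 2025 panel 2/6 = 33.3%, the 2024 panel 31/85 = 36.5% → the 2024 panel
Overall: the 2025 panel 51/87 = 58.6%, the 2024 panel 35/90 = 38.9% → the 2025 panel
The 2024 panel wins each proposal group but the 2025 panel wins overall — the comparison reverses. The 2024 panel's proposals skew toward applied research, which has a lower base rate.

No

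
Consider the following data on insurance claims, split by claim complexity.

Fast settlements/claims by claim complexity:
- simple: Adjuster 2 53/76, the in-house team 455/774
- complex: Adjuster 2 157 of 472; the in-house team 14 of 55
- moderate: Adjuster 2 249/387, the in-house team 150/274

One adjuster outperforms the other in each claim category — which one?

Adjuster 2

Simple: Adjuster 2 53/76 = 69.7%, the in-house team 455/774 = 58.8% → Adjuster 2
Complex: Adjuster 2 157/472 = 33.3%, the in-house team 14/55 = 25.5% → Adjuster 2
Moderate: Adjuster 2 249/387 = 64.3%, the in-house team 150/274 = 54.7% → Adjuster 2
Adjuster 2 has the higher rate in all 3 groups.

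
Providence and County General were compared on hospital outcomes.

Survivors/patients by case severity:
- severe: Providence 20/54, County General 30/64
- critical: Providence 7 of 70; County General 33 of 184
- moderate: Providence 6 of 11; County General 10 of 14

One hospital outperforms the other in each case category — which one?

Severe: Providence 20/54 = 37.0%, County General 30/64 = 46.9% → County General
Critical: Providence 7/70 = 10.0%, County General 33/184 = 17.9% → County General
Moderate: Providence 6/11 = 54.5%, County General 10/14 = 71.4% → County General
County General has the higher rate in all 3 groups.

County General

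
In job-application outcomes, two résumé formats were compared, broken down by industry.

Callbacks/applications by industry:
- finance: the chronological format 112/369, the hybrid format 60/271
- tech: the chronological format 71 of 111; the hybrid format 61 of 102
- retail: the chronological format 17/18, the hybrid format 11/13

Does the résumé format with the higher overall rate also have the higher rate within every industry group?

Yes

Finance: the chronological format 112/369 = 30.4%, the hybrid format 60/271 = 22.1% → the chronological format
Tech: the chronological format 71/111 = 64.0%, the hybrid format 61/102 = 59.8% → the chronological format
Retail: the chronological format 17/18 = 94.4%, the hybrid format 11/13 = 84.6% → the chronological format
Overall: the chronological format 200/498 = 40.2%, the hybrid format 132/386 = 34.2% → the chronological format
The chronological format wins overall and in every industry group — no reversal.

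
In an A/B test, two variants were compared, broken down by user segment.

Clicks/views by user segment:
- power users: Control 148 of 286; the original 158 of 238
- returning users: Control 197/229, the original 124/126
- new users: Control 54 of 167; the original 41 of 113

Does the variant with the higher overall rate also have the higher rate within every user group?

Power users: Control 148/286 = 51.7%, the original 158/238 = 66.4% → the original
Returning users: Control 197/229 = 86.0%, the original 124/126 = 98.4% → the original
New users: Control 54/167 = 32.3%, the original 41/113 = 36.3% → the original
Overall: Control 399/682 = 58.5%, the original 323/477 = 67.7% → the original
The original wins overall and in every user group — no reversal.

Yes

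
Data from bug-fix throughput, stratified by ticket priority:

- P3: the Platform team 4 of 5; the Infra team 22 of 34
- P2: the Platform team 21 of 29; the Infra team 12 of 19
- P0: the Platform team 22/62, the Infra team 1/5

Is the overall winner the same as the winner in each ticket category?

P3: the Platform team 4/5 = 80.0%, the Infra team 22/34 = 64.7% → the Platform team
P2: the Platform team 21/29 = 72.4%, the Infra team 12/19 = 63.2% → the Platform team
P0: the Platform team 22/62 = 35.5%, the Infra team 1/5 = 20.0% → the Platform team
Overall: the Platform team 47/96 = 49.0%, the Infra team 35/58 = 60.3% → the Infra team
The Platform team wins each ticket group but the Infra team wins overall — the comparison reverses. The Platform team's tickets skew toward P0, which has a lower base rate.

No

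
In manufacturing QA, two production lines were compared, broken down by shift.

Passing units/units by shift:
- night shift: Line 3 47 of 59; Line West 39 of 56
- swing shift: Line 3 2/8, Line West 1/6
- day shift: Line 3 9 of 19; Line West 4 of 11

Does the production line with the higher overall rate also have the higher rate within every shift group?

Night shift: Line 3 47/59 = 79.7%, Line West 39/56 = 69.6% → Line 3
Swing shift: Line 3 2/8 = 25.0%, Line West 1/6 = 16.7% → Line 3
Day shift: Line 3 9/19 = 47.4%, Line West 4/11 = 36.4% → Line 3
Overall: Line 3 58/86 = 67.4%, Line West 44/73 = 60.3% → Line 3
Line 3 wins overall and in every shift group — no reversal.

Yes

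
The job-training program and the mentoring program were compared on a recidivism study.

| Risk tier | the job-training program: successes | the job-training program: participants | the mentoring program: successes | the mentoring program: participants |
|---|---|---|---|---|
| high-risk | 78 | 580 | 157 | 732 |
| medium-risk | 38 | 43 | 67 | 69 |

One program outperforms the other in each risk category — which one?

the mentoring program

High-risk: the job-training program 78/580 = 13.4%, the mentoring program 157/732 = 21.4% → the mentoring program
Medium-risk: the job-training program 38/43 = 88.4%, the mentoring program 67/69 = 97.1% → the mentoring program
The mentoring program has the higher rate in both groups.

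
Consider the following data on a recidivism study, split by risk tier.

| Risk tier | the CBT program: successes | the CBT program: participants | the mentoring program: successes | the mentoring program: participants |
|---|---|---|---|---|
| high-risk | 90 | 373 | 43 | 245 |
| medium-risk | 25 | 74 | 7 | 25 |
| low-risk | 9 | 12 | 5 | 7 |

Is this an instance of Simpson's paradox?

High-risk: the CBT program 90/373 = 24.1%, the mentoring program 43/245 = 17.6% → the CBT program
Medium-risk: the CBT program 25/74 = 33.8%, the mentoring program 7/25 = 28.0% → the CBT program
Low-risk: the CBT program 9/12 = 75.0%, the mentoring program 5/7 = 71.4% → the CBT program
Overall: the CBT program 124/459 = 27.0%, the mentoring program 55/277 = 19.9% → the CBT program
The CBT program wins overall and in every risk group — no reversal.

No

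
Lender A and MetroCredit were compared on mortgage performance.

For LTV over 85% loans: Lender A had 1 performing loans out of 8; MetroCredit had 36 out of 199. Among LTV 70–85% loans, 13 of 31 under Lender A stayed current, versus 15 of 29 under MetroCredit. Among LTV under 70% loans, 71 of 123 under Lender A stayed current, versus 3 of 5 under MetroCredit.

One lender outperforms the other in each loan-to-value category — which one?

MetroCredit

LTV over 85%: Lender A 1/8 = 12.5%, MetroCredit 36/199 = 18.1% → MetroCredit
LTV 70–85%: Lender A 13/31 = 41.9%, MetroCredit 15/29 = 51.7% → MetroCredit
LTV under 70%: Lender A 71/123 = 57.7%, MetroCredit 3/5 = 60.0% → MetroCredit
MetroCredit has the higher rate in all 3 groups.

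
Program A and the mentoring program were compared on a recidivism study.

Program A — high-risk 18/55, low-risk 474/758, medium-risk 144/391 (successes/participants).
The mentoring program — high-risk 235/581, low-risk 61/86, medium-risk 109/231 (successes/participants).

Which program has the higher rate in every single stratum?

High-risk: Program A 18/55 = 32.7%, the mentoring program 235/581 = 40.4% → the mentoring program
Low-risk: Program A 474/758 = 62.5%, the mentoring program 61/86 = 70.9% → the mentoring program
Medium-risk: Program A 144/391 = 36.8%, the mentoring program 109/231 = 47.2% → the mentoring program
The mentoring program has the higher rate in all 3 groups.

the mentoring program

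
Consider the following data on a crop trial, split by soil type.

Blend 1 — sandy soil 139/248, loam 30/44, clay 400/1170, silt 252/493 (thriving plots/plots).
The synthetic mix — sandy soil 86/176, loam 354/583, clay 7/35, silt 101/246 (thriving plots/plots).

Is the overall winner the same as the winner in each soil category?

No

Sandy soil: Blend 1 139/248 = 56.0%, the synthetic mix 86/176 = 48.9% → Blend 1
Loam: Blend 1 30/44 = 68.2%, the synthetic mix 354/583 = 60.7% → Blend 1
Clay: Blend 1 400/1170 = 34.2%, the synthetic mix 7/35 = 20.0% → Blend 1
Silt: Blend 1 252/493 = 51.1%, the synthetic mix 101/246 = 41.1% → Blend 1
Overall: Blend 1 821/1955 = 42.0%, the synthetic mix 548/1040 = 52.7% → the synthetic mix
Blend 1 wins each soil group but the synthetic mix wins overall — the comparison reverses. Blend 1's plots skew toward clay, which has a lower base rate.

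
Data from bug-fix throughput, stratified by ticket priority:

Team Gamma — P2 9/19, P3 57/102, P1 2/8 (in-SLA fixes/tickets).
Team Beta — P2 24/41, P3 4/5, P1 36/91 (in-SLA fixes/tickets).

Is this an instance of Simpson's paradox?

Yes

P2: Team Gamma 9/19 = 47.4%, Team Beta 24/41 = 58.5% → Team Beta
P3: Team Gamma 57/102 = 55.9%, Team Beta 4/5 = 80.0% → Team Beta
P1: Team Gamma 2/8 = 25.0%, Team Beta 36/91 = 39.6% → Team Beta
Overall: Team Gamma 68/129 = 52.7%, Team Beta 64/137 = 46.7% → Team Gamma
Team Beta wins each ticket group but Team Gamma wins overall — the comparison reverses. Team Beta's tickets skew toward P1, which has a lower base rate.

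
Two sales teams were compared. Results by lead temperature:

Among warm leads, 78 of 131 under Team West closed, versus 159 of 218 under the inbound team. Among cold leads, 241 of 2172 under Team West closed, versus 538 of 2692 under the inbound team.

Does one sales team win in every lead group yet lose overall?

No

Warm: Team West 78/131 = 59.5%, the inbound team 159/218 = 72.9% → the inbound team
Cold: Team West 241/2172 = 11.1%, the inbound team 538/2692 = 20.0% → the inbound team
Overall: Team West 319/2303 = 13.9%, the inbound team 697/2910 = 24.0% → the inbound team
The inbound team wins overall and in every lead group — no reversal.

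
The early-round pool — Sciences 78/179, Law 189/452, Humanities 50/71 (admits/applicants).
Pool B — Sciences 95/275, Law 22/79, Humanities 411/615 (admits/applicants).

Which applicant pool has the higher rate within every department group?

Sciences: the early-round pool 78/179 = 43.6%, Pool B 95/275 = 34.5% → the early-round pool
Law: the early-round pool 189/452 = 41.8%, Pool B 22/79 = 27.8% → the early-round pool
Humanities: the early-round pool 50/71 = 70.4%, Pool B 411/615 = 66.8% → the early-round pool
The early-round pool has the higher rate in all 3 groups.

the early-round pool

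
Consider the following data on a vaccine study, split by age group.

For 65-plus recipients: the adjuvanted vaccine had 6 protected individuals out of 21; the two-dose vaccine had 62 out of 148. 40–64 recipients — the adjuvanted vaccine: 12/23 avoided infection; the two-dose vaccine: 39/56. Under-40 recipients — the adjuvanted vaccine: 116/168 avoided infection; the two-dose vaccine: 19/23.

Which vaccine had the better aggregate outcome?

65-plus: the adjuvanted vaccine 6/21 = 28.6%, the two-dose vaccine 62/148 = 41.9% → the two-dose vaccine
40–64: the adjuvanted vaccine 12/23 = 52.2%, the two-dose vaccine 39/56 = 69.6% → the two-dose vaccine
Under-40: the adjuvanted vaccine 116/168 = 69.0%, the two-dose vaccine 19/23 = 82.6% → the two-dose vaccine
Overall: the adjuvanted vaccine 134/212 = 63.2%, the two-dose vaccine 120/227 = 52.9% → the adjuvanted vaccine
(The two-dose vaccine wins every age group but the adjuvanted vaccine wins overall — the two-dose vaccine's recipients skew toward the low-rate 65-plus group.)

the adjuvanted vaccine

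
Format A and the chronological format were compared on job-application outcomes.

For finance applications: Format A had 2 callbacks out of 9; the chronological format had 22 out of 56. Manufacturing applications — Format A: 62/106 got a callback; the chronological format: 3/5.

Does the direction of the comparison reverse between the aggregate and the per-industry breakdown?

Finance: Format A 2/9 = 22.2%, the chronological format 22/56 = 39.3% → the chronological format
Manufacturing: Format A 62/106 = 58.5%, the chronological format 3/5 = 60.0% → the chronological format
Overall: Format A 64/115 = 55.7%, the chronological format 25/61 = 41.0% → Format A
The chronological format wins each industry group but Format A wins overall — the comparison reverses. The chronological format's applications skew toward finance, which has a lower base rate.

Yes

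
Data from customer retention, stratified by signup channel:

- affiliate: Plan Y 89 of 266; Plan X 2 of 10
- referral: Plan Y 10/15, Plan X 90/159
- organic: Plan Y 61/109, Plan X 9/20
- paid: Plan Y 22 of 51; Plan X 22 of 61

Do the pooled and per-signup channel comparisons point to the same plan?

Affiliate: Plan Y 89/266 = 33.5%, Plan X 2/10 = 20.0% → Plan Y
Referral: Plan Y 10/15 = 66.7%, Plan X 90/159 = 56.6% → Plan Y
Organic: Plan Y 61/109 = 56.0%, Plan X 9/20 = 45.0% → Plan Y
Paid: Plan Y 22/51 = 43.1%, Plan X 22/61 = 36.1% → Plan Y
Overall: Plan Y 182/441 = 41.3%, Plan X 123/250 = 49.2% → Plan X
Plan Y wins each signup group but Plan X wins overall — the comparison reverses. Plan Y's customers skew toward affiliate, which has a lower base rate.

No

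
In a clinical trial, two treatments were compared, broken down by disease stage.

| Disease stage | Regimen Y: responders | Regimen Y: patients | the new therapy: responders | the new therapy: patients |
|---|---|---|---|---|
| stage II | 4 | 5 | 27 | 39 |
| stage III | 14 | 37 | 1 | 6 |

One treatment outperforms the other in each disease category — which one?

Stage II: Regimen Y 4/5 = 80.0%, the new therapy 27/39 = 69.2% → Regimen Y
Stage III: Regimen Y 14/37 = 37.8%, the new therapy 1/6 = 16.7% → Regimen Y
Regimen Y has the higher rate in both groups.

Regimen Y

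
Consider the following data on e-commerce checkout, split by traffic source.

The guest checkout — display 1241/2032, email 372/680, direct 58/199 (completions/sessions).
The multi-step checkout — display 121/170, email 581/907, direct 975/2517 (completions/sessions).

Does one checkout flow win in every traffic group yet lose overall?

Yes

Display: the guest checkout 1241/2032 = 61.1%, the multi-step checkout 121/170 = 71.2% → the multi-step checkout
Email: the guest checkout 372/680 = 54.7%, the multi-step checkout 581/907 = 64.1% → the multi-step checkout
Direct: the guest checkout 58/199 = 29.1%, the multi-step checkout 975/2517 = 38.7% → the multi-step checkout
Overall: the guest checkout 1671/2911 = 57.4%, the multi-step checkout 1677/3594 = 46.7% → the guest checkout
The multi-step checkout wins each traffic group but the guest checkout wins overall — the comparison reverses. The multi-step checkout's sessions skew toward direct, which has a lower base rate.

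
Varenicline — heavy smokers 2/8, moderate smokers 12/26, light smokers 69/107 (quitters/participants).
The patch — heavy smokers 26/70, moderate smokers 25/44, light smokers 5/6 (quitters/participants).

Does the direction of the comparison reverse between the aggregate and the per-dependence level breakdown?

Heavy smokers: varenicline 2/8 = 25.0%, the patch 26/70 = 37.1% → the patch
Moderate smokers: varenicline 12/26 = 46.2%, the patch 25/44 = 56.8% → the patch
Light smokers: varenicline 69/107 = 64.5%, the patch 5/6 = 83.3% → the patch
Overall: varenicline 83/141 = 58.9%, the patch 56/120 = 46.7% → varenicline
The patch wins each dependence group but varenicline wins overall — the comparison reverses. The patch's participants skew toward heavy smokers, which has a lower base rate.

Yes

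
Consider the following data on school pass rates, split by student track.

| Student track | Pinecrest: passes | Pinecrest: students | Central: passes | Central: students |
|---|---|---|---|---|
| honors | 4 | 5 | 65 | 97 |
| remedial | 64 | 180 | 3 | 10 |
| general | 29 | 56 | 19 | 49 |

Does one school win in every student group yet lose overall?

Yes

Honors: Pinecrest 4/5 = 80.0%, Central 65/97 = 67.0% → Pinecrest
Remedial: Pinecrest 64/180 = 35.6%, Central 3/10 = 30.0% → Pinecrest
General: Pinecrest 29/56 = 51.8%, Central 19/49 = 38.8% → Pinecrest
Overall: Pinecrest 97/241 = 40.2%, Central 87/156 = 55.8% → Central
Pinecrest wins each student group but Central wins overall — the comparison reverses. Pinecrest's students skew toward remedial, which has a lower base rate.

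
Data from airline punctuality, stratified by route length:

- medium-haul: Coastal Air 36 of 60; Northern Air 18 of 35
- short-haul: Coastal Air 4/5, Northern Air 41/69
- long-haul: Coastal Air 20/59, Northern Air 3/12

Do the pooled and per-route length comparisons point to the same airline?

No

Medium-haul: Coastal Air 36/60 = 60.0%, Northern Air 18/35 = 51.4% → Coastal Air
Short-haul: Coastal Air 4/5 = 80.0%, Northern Air 41/69 = 59.4% → Coastal Air
Long-haul: Coastal Air 20/59 = 33.9%, Northern Air 3/12 = 25.0% → Coastal Air
Overall: Coastal Air 60/124 = 48.4%, Northern Air 62/116 = 53.4% → Northern Air
Coastal Air wins each route group but Northern Air wins overall — the comparison reverses. Coastal Air's flights skew toward long-haul, which has a lower base rate.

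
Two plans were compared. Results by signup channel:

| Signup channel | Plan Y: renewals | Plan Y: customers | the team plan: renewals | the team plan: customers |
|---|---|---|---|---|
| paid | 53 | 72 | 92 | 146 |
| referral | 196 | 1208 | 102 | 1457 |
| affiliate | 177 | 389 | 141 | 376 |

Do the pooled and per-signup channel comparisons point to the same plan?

Paid: Plan Y 53/72 = 73.6%, the team plan 92/146 = 63.0% → Plan Y
Referral: Plan Y 196/1208 = 16.2%, the team plan 102/1457 = 7.0% → Plan Y
Affiliate: Plan Y 177/389 = 45.5%, the team plan 141/376 = 37.5% → Plan Y
Overall: Plan Y 426/1669 = 25.5%, the team plan 335/1979 = 16.9% → Plan Y
Plan Y wins overall and in every signup group — no reversal.

Yes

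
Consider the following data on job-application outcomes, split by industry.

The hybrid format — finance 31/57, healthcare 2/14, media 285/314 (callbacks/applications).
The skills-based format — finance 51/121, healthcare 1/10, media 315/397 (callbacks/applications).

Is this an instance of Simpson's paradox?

Finance: the hybrid format 31/57 = 54.4%, the skills-based format 51/121 = 42.1% → the hybrid format
Healthcare: the hybrid format 2/14 = 14.3%, the skills-based format 1/10 = 10.0% → the hybrid format
Media: the hybrid format 285/314 = 90.8%, the skills-based format 315/397 = 79.3% → the hybrid format
Overall: the hybrid format 318/385 = 82.6%, the skills-based format 367/528 = 69.5% → the hybrid format
The hybrid format wins overall and in every industry group — no reversal.

No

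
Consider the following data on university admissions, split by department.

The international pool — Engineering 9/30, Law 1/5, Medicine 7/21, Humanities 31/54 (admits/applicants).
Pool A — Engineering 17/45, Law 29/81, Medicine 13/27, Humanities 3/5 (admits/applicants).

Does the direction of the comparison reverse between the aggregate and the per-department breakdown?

Engineering: the international pool 9/30 = 30.0%, Pool A 17/45 = 37.8% → Pool A
Law: the international pool 1/5 = 20.0%, Pool A 29/81 = 35.8% → Pool A
Medicine: the international pool 7/21 = 33.3%, Pool A 13/27 = 48.1% → Pool A
Humanities: the international pool 31/54 = 57.4%, Pool A 3/5 = 60.0% → Pool A
Overall: the international pool 48/110 = 43.6%, Pool A 62/158 = 39.2% → the international pool
Pool A wins each department group but the international pool wins overall — the comparison reverses. Pool A's applicants skew toward Law, which has a lower base rate.

Yes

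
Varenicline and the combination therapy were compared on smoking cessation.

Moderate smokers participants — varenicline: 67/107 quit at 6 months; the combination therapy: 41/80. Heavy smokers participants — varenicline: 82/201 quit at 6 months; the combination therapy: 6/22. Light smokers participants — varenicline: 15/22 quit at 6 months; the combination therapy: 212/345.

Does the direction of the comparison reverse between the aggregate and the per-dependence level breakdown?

Yes

Moderate smokers: varenicline 67/107 = 62.6%, the combination therapy 41/80 = 51.2% → varenicline
Heavy smokers: varenicline 82/201 = 40.8%, the combination therapy 6/22 = 27.3% → varenicline
Light smokers: varenicline 15/22 = 68.2%, the combination therapy 212/345 = 61.4% → varenicline
Overall: varenicline 164/330 = 49.7%, the combination therapy 259/447 = 57.9% → the combination therapy
Varenicline wins each dependence group but the combination therapy wins overall — the comparison reverses. Varenicline's participants skew toward heavy smokers, which has a lower base rate.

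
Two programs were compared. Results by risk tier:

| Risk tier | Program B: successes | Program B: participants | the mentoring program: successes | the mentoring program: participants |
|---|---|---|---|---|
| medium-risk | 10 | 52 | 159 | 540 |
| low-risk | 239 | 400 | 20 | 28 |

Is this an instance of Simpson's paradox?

Medium-risk: Program B 10/52 = 19.2%, the mentoring program 159/540 = 29.4% → the mentoring program
Low-risk: Program B 239/400 = 59.8%, the mentoring program 20/28 = 71.4% → the mentoring program
Overall: Program B 249/452 = 55.1%, the mentoring program 179/568 = 31.5% → Program B
The mentoring program wins each risk group but Program B wins overall — the comparison reverses. The mentoring program's participants skew toward medium-risk, which has a lower base rate.

Yes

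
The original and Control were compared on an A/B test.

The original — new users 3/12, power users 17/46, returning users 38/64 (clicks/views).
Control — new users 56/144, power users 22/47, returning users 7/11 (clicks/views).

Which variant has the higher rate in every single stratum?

Control

New users: the original 3/12 = 25.0%, Control 56/144 = 38.9% → Control
Power users: the original 17/46 = 37.0%, Control 22/47 = 46.8% → Control
Returning users: the original 38/64 = 59.4%, Control 7/11 = 63.6% → Control
Control has the higher rate in all 3 groups.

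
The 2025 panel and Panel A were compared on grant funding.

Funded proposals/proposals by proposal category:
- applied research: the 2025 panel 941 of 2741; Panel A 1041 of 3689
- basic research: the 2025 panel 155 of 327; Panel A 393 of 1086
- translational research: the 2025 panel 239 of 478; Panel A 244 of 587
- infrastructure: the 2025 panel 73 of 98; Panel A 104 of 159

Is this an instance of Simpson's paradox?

No

Applied research: the 2025 panel 941/2741 = 34.3%, Panel A 1041/3689 = 28.2% → the 2025 panel
Basic research: the 2025 panel 155/327 = 47.4%, Panel A 393/1086 = 36.2% → the 2025 panel
Translational research: the 2025 panel 239/478 = 50.0%, Panel A 244/587 = 41.6% → the 2025 panel
Infrastructure: the 2025 panel 73/98 = 74.5%, Panel A 104/159 = 65.4% → the 2025 panel
Overall: the 2025 panel 1408/3644 = 38.6%, Panel A 1782/5521 = 32.3% → the 2025 panel
The 2025 panel wins overall and in every proposal group — no reversal.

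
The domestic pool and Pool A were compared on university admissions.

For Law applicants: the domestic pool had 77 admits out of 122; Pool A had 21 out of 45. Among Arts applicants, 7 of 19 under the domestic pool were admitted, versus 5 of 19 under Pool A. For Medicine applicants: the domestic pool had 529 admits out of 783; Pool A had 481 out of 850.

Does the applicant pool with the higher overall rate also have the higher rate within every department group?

Law: the domestic pool 77/122 = 63.1%, Pool A 21/45 = 46.7% → the domestic pool
Arts: the domestic pool 7/19 = 36.8%, Pool A 5/19 = 26.3% → the domestic pool
Medicine: the domestic pool 529/783 = 67.6%, Pool A 481/850 = 56.6% → the domestic pool
Overall: the domestic pool 613/924 = 66.3%, Pool A 507/914 = 55.5% → the domestic pool
The domestic pool wins overall and in every department group — no reversal.

Yes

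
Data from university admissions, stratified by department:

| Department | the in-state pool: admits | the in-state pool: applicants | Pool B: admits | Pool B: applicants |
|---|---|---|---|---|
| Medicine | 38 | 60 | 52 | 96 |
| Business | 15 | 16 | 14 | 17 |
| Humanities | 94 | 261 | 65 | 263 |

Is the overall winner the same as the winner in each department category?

Medicine: the in-state pool 38/60 = 63.3%, Pool B 52/96 = 54.2% → the in-state pool
Business: the in-state pool 15/16 = 93.8%, Pool B 14/17 = 82.4% → the in-state pool
Humanities: the in-state pool 94/261 = 36.0%, Pool B 65/263 = 24.7% → the in-state pool
Overall: the in-state pool 147/337 = 43.6%, Pool B 131/376 = 34.8% → the in-state pool
The in-state pool wins overall and in every department group — no reversal.

Yes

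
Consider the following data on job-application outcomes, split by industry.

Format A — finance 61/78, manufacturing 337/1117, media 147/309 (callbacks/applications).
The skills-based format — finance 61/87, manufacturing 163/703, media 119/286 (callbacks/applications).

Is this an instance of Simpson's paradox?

Finance: Format A 61/78 = 78.2%, the skills-based format 61/87 = 70.1% → Format A
Manufacturing: Format A 337/1117 = 30.2%, the skills-based format 163/703 = 23.2% → Format A
Media: Format A 147/309 = 47.6%, the skills-based format 119/286 = 41.6% → Format A
Overall: Format A 545/1504 = 36.2%, the skills-based format 343/1076 = 31.9% → Format A
Format A wins overall and in every industry group — no reversal.

No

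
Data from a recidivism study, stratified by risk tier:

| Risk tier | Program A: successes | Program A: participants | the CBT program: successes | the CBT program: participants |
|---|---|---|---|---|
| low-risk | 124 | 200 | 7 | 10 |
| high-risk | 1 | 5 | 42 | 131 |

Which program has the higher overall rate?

Low-risk: Program A 124/200 = 62.0%, the CBT program 7/10 = 70.0% → the CBT program
High-risk: Program A 1/5 = 20.0%, the CBT program 42/131 = 32.1% → the CBT program
Overall: Program A 125/205 = 61.0%, the CBT program 49/141 = 34.8% → Program A
(The CBT program wins every risk group but Program A wins overall — the CBT program's participants skew toward the low-rate high-risk group.)

Program A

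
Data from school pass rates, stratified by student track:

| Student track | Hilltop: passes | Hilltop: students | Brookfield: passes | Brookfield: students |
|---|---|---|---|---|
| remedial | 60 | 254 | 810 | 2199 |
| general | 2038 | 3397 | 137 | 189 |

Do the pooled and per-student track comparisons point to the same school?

Remedial: Hilltop 60/254 = 23.6%, Brookfield 810/2199 = 36.8% → Brookfield
General: Hilltop 2038/3397 = 60.0%, Brookfield 137/189 = 72.5% → Brookfield
Overall: Hilltop 2098/3651 = 57.5%, Brookfield 947/2388 = 39.7% → Hilltop
Brookfield wins each student group but Hilltop wins overall — the comparison reverses. Brookfield's students skew toward remedial, which has a lower base rate.

No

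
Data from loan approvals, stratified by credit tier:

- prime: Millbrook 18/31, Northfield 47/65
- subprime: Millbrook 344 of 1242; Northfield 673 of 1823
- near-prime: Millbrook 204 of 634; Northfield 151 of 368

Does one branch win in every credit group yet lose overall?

No

Prime: Millbrook 18/31 = 58.1%, Northfield 47/65 = 72.3% → Northfield
Subprime: Millbrook 344/1242 = 27.7%, Northfield 673/1823 = 36.9% → Northfield
Near-prime: Millbrook 204/634 = 32.2%, Northfield 151/368 = 41.0% → Northfield
Overall: Millbrook 566/1907 = 29.7%, Northfield 871/2256 = 38.6% → Northfield
Northfield wins overall and in every credit group — no reversal.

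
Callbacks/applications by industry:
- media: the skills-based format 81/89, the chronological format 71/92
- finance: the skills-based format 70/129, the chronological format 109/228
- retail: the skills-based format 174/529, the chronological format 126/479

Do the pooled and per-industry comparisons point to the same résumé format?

Yes

Media: the skills-based format 81/89 = 91.0%, the chronological format 71/92 = 77.2% → the skills-based format
Finance: the skills-based format 70/129 = 54.3%, the chronological format 109/228 = 47.8% → the skills-based format
Retail: the skills-based format 174/529 = 32.9%, the chronological format 126/479 = 26.3% → the skills-based format
Overall: the skills-based format 325/747 = 43.5%, the chronological format 306/799 = 38.3% → the skills-based format
The skills-based format wins overall and in every industry group — no reversal.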